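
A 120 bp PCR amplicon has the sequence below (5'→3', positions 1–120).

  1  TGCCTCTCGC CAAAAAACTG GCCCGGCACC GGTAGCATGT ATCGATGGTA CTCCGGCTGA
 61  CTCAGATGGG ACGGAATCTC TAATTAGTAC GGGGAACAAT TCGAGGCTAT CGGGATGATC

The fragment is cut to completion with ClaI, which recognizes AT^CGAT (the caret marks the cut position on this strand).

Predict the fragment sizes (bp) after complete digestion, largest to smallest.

The ClaI site (ATCGAT) starts at position 41.
ClaI cuts after base 2 of each site, so after position 42.
Linear molecule, 1 cut → 2 fragments:
  1–42 → 42 bp
  43–120 → 78 bp
Sorted largest to smallest: 78, 42 bp.

78, 42 bp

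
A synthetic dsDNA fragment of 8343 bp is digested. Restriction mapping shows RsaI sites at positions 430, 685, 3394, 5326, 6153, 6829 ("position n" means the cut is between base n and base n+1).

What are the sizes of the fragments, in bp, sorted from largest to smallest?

Linear molecule, 6 cuts → 7 fragments:
  430 − 0 = 430 bp
  685 − 430 = 255 bp
  3394 − 685 = 2709 bp
  5326 − 3394 = 1932 bp
  6153 − 5326 = 827 bp
  6829 − 6153 = 676 bp
  8343 − 6829 = 1514 bp
Sorted largest to smallest: 2709, 1932, 1514, 827, 676, 430, 255 bp.

2709, 1932, 1514, 827, 676, 430, 255 bp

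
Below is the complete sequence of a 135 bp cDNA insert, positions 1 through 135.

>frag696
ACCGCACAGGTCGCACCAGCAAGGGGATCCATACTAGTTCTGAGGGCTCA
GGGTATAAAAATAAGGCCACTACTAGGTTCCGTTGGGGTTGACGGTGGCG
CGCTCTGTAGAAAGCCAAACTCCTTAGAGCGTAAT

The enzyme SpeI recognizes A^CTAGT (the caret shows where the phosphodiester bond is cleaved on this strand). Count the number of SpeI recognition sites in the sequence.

ACTAGT occurs starting at position 33.
SpeI cuts at 1 site.

1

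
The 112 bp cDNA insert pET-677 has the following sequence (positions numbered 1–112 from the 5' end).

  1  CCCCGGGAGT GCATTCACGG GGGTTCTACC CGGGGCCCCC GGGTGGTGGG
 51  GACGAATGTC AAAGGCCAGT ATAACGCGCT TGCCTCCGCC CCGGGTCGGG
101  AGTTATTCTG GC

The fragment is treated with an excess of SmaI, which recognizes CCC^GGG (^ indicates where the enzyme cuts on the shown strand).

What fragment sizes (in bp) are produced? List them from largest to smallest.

SmaI sites (CCCGGG) start at positions 2, 29, 38, 90.
SmaI cuts after base 3 of each site, so after positions 4, 31, 40, 92.
Linear molecule, 4 cuts → 5 fragments:
  1–4 → 4 bp
  5–31 → 27 bp
  32–40 → 9 bp
  41–92 → 52 bp
  93–112 → 20 bp
Sorted largest to smallest: 52, 27, 20, 9, 4 bp.

52, 27, 20, 9, 4 bp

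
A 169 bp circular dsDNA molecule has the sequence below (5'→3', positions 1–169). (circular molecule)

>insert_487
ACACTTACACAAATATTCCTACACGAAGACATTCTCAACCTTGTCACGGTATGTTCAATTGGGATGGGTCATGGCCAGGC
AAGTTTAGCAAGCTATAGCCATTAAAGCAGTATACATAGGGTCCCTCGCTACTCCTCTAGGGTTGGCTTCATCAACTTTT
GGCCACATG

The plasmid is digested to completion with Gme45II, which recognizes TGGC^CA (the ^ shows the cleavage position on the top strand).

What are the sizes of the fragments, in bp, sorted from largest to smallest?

Gme45II sites (TGGCCA) start at positions 72, 160.
Gme45II cuts after base 4 of each site, so after positions 75, 163.
Circular molecule, 2 cuts → 2 fragments:
  76–163 → 88 bp
  164–169 then 1–75 → 6 + 75 = 81 bp
Sorted largest to smallest: 88, 81 bp.

88, 81 bp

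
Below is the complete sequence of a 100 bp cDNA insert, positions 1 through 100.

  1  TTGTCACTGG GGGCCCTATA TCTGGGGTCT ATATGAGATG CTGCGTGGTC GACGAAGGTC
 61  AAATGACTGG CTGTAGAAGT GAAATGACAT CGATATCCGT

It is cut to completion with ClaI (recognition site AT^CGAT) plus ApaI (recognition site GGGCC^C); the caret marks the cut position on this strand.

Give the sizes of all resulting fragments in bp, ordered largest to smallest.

75, 15, 10 bp

The ClaI site (ATCGAT) starts at position 89.
ClaI cuts after base 2 of each site, so after position 90.
The ApaI site (GGGCCC) starts at position 11.
ApaI cuts after base 5 of each site (before the last base), so after position 15.
Combined cut positions: 15, 90.
Linear molecule, 2 cuts → 3 fragments:
  1–15 → 15 bp
  16–90 → 75 bp
  91–100 → 10 bp
Sorted largest to smallest: 75, 15, 10 bp.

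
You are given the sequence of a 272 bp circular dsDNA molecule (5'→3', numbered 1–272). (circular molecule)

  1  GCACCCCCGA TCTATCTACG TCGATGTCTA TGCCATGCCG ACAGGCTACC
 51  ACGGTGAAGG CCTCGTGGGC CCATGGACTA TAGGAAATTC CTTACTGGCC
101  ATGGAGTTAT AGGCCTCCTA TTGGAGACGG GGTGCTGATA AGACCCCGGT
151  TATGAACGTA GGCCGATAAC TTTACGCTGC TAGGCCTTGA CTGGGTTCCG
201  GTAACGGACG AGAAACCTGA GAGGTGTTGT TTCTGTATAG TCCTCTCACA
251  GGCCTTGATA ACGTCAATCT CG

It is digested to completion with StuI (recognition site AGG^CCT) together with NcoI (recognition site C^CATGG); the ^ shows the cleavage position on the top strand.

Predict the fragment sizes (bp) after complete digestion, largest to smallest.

StuI sites (AGGCCT) start at positions 58, 111, 182, 250.
StuI cuts after base 3 of each site, so after positions 60, 113, 184, 252.
NcoI sites (CCATGG) start at positions 71, 99.
NcoI cuts after the first base of each site, so after positions 71, 99.
Combined cut positions: 60, 71, 99, 113, 184, 252.
Circular molecule, 6 cuts → 6 fragments:
  61–71 → 11 bp
  72–99 → 28 bp
  100–113 → 14 bp
  114–184 → 71 bp
  185–252 → 68 bp
  253–272 then 1–60 → 20 + 60 = 80 bp
Sorted largest to smallest: 80, 71, 68, 28, 14, 11 bp.

80, 71, 68, 28, 14, 11 bp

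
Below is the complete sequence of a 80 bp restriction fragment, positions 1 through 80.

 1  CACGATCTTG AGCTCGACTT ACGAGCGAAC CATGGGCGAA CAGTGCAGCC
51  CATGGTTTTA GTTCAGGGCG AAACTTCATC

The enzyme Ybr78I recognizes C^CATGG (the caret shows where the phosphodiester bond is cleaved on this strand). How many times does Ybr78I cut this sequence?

2

CCATGG occurs starting at positions 30, 50.
Ybr78I cuts at 2 sites.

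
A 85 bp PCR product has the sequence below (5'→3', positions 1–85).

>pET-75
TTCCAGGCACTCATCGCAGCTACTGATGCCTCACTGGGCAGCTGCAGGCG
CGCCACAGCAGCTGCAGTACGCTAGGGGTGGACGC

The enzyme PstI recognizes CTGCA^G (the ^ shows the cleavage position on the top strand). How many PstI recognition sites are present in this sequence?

CTGCAG occurs starting at positions 42, 62.
PstI cuts at 2 sites.

2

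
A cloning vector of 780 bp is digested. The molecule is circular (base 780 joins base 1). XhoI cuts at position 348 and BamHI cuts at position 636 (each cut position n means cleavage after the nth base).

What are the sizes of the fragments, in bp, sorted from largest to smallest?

Combined cut positions (sorted): 348, 636.
Circular molecule, 2 cuts → 2 fragments:
  636 − 348 = 288 bp
  wrap: 780 − 636 + 348 = 492 bp
Sorted largest to smallest: 492, 288 bp.

492, 288 bp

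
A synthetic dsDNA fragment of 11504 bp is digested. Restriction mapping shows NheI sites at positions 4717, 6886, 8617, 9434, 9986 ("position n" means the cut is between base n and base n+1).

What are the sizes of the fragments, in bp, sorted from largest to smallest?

4717, 2169, 1731, 1518, 817, 552 bp

Linear molecule, 5 cuts → 6 fragments:
  4717 − 0 = 4717 bp
  6886 − 4717 = 2169 bp
  8617 − 6886 = 1731 bp
  9434 − 8617 = 817 bp
  9986 − 9434 = 552 bp
  11504 − 9986 = 1518 bp
Sorted largest to smallest: 4717, 2169, 1731, 1518, 817, 552 bp.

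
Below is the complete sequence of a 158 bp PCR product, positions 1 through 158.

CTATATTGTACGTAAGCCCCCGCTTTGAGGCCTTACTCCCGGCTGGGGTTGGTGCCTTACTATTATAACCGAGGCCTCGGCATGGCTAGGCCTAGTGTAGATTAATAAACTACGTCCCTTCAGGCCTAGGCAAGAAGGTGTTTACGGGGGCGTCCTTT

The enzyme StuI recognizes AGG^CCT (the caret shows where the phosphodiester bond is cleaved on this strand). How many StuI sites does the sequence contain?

AGGCCT occurs starting at positions 28, 72, 88, 122.
StuI cuts at 4 sites.

4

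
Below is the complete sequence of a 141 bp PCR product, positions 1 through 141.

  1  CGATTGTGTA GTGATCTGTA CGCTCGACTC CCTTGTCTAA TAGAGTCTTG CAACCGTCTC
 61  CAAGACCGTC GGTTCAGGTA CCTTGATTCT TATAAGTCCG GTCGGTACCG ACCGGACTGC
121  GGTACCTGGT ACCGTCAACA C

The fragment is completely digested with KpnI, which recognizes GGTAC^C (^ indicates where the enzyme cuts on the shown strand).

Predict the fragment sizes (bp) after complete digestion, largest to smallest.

KpnI sites (GGTACC) start at positions 77, 104, 121, 128.
KpnI cuts after base 5 of each site (before the last base), so after positions 81, 108, 125, 132.
Linear molecule, 4 cuts → 5 fragments:
  1–81 → 81 bp
  82–108 → 27 bp
  109–125 → 17 bp
  126–132 → 7 bp
  133–141 → 9 bp
Sorted largest to smallest: 81, 27, 17, 9, 7 bp.

81, 27, 17, 9, 7 bp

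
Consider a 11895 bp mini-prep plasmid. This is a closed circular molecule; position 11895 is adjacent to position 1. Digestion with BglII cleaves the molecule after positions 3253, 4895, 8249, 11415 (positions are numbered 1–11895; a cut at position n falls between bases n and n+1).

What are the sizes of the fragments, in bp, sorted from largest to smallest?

Circular molecule, 4 cuts → 4 fragments:
  4895 − 3253 = 1642 bp
  8249 − 4895 = 3354 bp
  11415 − 8249 = 3166 bp
  wrap: 11895 − 11415 + 3253 = 3733 bp
Sorted largest to smallest: 3733, 3354, 3166, 1642 bp.

3733, 3354, 3166, 1642 bp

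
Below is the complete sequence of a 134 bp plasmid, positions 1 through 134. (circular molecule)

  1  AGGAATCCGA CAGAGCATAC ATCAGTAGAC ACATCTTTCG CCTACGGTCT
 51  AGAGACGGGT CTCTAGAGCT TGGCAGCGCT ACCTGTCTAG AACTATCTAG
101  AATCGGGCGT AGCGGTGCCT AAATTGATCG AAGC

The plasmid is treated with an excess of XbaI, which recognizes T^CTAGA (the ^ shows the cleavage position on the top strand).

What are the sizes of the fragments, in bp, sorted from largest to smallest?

XbaI sites (TCTAGA) start at positions 48, 62, 86, 96.
XbaI cuts after the first base of each site, so after positions 48, 62, 86, 96.
Circular molecule, 4 cuts → 4 fragments:
  49–62 → 14 bp
  63–86 → 24 bp
  87–96 → 10 bp
  97–134 then 1–48 → 38 + 48 = 86 bp
Sorted largest to smallest: 86, 24, 14, 10 bp.

86, 24, 14, 10 bp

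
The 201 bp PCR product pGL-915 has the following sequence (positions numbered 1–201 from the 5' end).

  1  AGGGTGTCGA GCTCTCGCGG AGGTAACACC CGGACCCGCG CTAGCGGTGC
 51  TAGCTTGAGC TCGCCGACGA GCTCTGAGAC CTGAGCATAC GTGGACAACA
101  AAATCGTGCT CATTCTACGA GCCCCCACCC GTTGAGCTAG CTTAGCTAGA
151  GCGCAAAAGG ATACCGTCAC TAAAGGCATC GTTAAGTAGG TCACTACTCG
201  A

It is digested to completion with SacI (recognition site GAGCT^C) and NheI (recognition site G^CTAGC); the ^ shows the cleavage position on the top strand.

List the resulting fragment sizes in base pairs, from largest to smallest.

65, 63, 27, 13, 12, 12, 9 bp

SacI sites (GAGCTC) start at positions 9, 57, 69.
SacI cuts after base 5 of each site (before the last base), so after positions 13, 61, 73.
NheI sites (GCTAGC) start at positions 40, 49, 136.
NheI cuts after the first base of each site, so after positions 40, 49, 136.
Combined cut positions: 13, 40, 49, 61, 73, 136.
Linear molecule, 6 cuts → 7 fragments:
  1–13 → 13 bp
  14–40 → 27 bp
  41–49 → 9 bp
  50–61 → 12 bp
  62–73 → 12 bp
  74–136 → 63 bp
  137–201 → 65 bp
Sorted largest to smallest: 65, 63, 27, 13, 12, 12, 9 bp.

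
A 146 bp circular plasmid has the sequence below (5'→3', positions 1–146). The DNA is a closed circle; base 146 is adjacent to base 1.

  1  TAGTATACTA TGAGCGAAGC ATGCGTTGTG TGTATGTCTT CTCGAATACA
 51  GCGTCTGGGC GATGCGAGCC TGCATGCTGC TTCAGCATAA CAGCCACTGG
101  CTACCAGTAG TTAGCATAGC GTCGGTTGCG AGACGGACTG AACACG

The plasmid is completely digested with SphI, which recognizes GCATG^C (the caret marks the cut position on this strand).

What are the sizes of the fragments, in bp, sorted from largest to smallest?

SphI sites (GCATGC) start at positions 19, 72.
SphI cuts after base 5 of each site (before the last base), so after positions 23, 76.
Circular molecule, 2 cuts → 2 fragments:
  24–76 → 53 bp
  77–146 then 1–23 → 70 + 23 = 93 bp
Sorted largest to smallest: 93, 53 bp.

93, 53 bp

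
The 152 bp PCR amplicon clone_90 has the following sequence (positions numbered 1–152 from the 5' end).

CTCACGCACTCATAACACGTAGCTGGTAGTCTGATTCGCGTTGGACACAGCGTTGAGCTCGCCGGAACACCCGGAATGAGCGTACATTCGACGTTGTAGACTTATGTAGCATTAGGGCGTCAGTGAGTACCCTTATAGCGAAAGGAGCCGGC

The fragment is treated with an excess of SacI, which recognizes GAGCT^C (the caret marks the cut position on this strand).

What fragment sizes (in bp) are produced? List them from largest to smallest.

The SacI site (GAGCTC) starts at position 55.
SacI cuts after base 5 of each site (before the last base), so after position 59.
Linear molecule, 1 cut → 2 fragments:
  1–59 → 59 bp
  60–152 → 93 bp
Sorted largest to smallest: 93, 59 bp.

93, 59 bp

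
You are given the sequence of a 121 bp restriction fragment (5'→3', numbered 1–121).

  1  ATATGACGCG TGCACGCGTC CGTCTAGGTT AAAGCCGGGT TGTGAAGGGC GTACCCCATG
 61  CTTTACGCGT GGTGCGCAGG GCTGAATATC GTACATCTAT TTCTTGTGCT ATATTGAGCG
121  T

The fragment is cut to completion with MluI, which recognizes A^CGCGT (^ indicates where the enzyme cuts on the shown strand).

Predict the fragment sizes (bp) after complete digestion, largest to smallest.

56, 51, 8, 6 bp

MluI sites (ACGCGT) start at positions 6, 14, 65.
MluI cuts after the first base of each site, so after positions 6, 14, 65.
Linear molecule, 3 cuts → 4 fragments:
  1–6 → 6 bp
  7–14 → 8 bp
  15–65 → 51 bp
  66–121 → 56 bp
Sorted largest to smallest: 56, 51, 8, 6 bp.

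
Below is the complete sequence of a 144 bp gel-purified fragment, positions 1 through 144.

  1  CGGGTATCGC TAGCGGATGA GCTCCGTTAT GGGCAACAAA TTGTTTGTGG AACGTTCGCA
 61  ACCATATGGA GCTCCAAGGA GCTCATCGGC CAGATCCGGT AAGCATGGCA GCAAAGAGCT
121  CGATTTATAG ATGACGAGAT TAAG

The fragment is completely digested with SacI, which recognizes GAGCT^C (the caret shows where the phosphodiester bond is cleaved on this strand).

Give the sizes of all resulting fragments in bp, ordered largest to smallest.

SacI sites (GAGCTC) start at positions 19, 69, 79, 116.
SacI cuts after base 5 of each site (before the last base), so after positions 23, 73, 83, 120.
Linear molecule, 4 cuts → 5 fragments:
  1–23 → 23 bp
  24–73 → 50 bp
  74–83 → 10 bp
  84–120 → 37 bp
  121–144 → 24 bp
Sorted largest to smallest: 50, 37, 24, 23, 10 bp.

50, 37, 24, 23, 10 bp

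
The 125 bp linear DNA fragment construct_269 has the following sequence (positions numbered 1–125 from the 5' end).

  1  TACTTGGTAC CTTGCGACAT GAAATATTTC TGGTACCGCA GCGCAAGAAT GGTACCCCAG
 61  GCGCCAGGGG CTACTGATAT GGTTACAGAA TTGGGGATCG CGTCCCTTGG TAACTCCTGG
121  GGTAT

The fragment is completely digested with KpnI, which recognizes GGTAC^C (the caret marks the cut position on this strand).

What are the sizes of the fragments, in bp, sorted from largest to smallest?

70, 26, 19, 10 bp

KpnI sites (GGTACC) start at positions 6, 32, 51.
KpnI cuts after base 5 of each site (before the last base), so after positions 10, 36, 55.
Linear molecule, 3 cuts → 4 fragments:
  1–10 → 10 bp
  11–36 → 26 bp
  37–55 → 19 bp
  56–125 → 70 bp
Sorted largest to smallest: 70, 26, 19, 10 bp.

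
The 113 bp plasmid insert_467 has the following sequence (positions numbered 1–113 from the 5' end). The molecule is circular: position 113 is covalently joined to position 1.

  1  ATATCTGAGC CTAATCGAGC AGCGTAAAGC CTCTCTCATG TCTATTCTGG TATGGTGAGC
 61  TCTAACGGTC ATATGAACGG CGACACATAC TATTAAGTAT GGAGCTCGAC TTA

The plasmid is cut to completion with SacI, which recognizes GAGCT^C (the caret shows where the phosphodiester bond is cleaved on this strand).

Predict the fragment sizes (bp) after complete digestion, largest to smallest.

68, 45 bp

SacI sites (GAGCTC) start at positions 57, 102.
SacI cuts after base 5 of each site (before the last base), so after positions 61, 106.
Circular molecule, 2 cuts → 2 fragments:
  62–106 → 45 bp
  107–113 then 1–61 → 7 + 61 = 68 bp
Sorted largest to smallest: 68, 45 bp.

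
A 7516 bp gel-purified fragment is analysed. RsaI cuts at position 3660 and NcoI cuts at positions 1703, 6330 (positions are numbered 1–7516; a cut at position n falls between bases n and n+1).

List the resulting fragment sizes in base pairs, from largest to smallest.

Combined cut positions (sorted): 1703, 3660, 6330.
Linear molecule, 3 cuts → 4 fragments:
  1703 − 0 = 1703 bp
  3660 − 1703 = 1957 bp
  6330 − 3660 = 2670 bp
  7516 − 6330 = 1186 bp
Sorted largest to smallest: 2670, 1957, 1703, 1186 bp.

2670, 1957, 1703, 1186 bp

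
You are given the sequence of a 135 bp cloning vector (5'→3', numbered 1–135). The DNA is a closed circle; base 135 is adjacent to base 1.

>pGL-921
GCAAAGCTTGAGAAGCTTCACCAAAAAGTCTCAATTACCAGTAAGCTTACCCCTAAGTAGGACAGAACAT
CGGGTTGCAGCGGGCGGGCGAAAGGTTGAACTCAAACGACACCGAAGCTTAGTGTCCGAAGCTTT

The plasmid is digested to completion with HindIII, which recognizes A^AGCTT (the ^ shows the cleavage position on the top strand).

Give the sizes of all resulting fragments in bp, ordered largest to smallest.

HindIII sites (AAGCTT) start at positions 4, 13, 43, 115, 129.
HindIII cuts after the first base of each site, so after positions 4, 13, 43, 115, 129.
Circular molecule, 5 cuts → 5 fragments:
  5–13 → 9 bp
  14–43 → 30 bp
  44–115 → 72 bp
  116–129 → 14 bp
  130–135 then 1–4 → 6 + 4 = 10 bp
Sorted largest to smallest: 72, 30, 14, 10, 9 bp.

72, 30, 14, 10, 9 bp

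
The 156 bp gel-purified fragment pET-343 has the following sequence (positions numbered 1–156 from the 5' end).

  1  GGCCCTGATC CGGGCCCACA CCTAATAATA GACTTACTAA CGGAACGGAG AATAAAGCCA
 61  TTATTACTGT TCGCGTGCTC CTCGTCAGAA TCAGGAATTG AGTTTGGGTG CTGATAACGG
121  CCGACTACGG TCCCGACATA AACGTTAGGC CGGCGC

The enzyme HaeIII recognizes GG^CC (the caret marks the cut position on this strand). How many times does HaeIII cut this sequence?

4

GGCC occurs starting at positions 1, 13, 119, 148.
HaeIII cuts at 4 sites.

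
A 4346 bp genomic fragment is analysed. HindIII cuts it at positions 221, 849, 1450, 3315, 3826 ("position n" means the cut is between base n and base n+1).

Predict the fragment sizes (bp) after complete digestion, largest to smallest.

1865, 628, 601, 520, 511, 221 bp

Linear molecule, 5 cuts → 6 fragments:
  221 − 0 = 221 bp
  849 − 221 = 628 bp
  1450 − 849 = 601 bp
  3315 − 1450 = 1865 bp
  3826 − 3315 = 511 bp
  4346 − 3826 = 520 bp
Sorted largest to smallest: 1865, 628, 601, 520, 511, 221 bp.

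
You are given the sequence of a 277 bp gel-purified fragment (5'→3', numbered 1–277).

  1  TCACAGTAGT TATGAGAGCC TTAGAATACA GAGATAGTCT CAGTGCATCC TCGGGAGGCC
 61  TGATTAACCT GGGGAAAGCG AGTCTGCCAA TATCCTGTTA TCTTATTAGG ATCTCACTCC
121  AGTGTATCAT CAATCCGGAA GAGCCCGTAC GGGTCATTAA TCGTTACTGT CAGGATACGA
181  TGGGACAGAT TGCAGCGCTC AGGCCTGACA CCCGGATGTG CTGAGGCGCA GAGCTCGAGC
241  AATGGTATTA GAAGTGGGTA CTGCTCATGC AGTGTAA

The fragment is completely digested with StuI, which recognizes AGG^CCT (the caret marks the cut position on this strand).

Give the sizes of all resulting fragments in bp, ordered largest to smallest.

145, 74, 58 bp

StuI sites (AGGCCT) start at positions 56, 201.
StuI cuts after base 3 of each site, so after positions 58, 203.
Linear molecule, 2 cuts → 3 fragments:
  1–58 → 58 bp
  59–203 → 145 bp
  204–277 → 74 bp
Sorted largest to smallest: 145, 74, 58 bp.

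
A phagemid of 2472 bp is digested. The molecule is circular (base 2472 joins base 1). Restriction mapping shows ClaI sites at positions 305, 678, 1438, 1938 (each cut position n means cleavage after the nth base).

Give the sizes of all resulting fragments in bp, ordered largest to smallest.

Circular molecule, 4 cuts → 4 fragments:
  678 − 305 = 373 bp
  1438 − 678 = 760 bp
  1938 − 1438 = 500 bp
  wrap: 2472 − 1938 + 305 = 839 bp
Sorted largest to smallest: 839, 760, 500, 373 bp.

839, 760, 500, 373 bp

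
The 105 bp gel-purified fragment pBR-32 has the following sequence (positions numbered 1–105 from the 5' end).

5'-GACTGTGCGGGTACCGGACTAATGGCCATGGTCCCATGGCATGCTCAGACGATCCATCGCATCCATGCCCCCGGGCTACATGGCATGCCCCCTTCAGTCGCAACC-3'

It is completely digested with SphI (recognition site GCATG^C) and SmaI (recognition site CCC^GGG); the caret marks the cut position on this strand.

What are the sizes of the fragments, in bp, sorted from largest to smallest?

43, 29, 18, 15 bp

SphI sites (GCATGC) start at positions 39, 83.
SphI cuts after base 5 of each site (before the last base), so after positions 43, 87.
The SmaI site (CCCGGG) starts at position 70.
SmaI cuts after base 3 of each site, so after position 72.
Combined cut positions: 43, 72, 87.
Linear molecule, 3 cuts → 4 fragments:
  1–43 → 43 bp
  44–72 → 29 bp
  73–87 → 15 bp
  88–105 → 18 bp
Sorted largest to smallest: 43, 29, 18, 15 bp.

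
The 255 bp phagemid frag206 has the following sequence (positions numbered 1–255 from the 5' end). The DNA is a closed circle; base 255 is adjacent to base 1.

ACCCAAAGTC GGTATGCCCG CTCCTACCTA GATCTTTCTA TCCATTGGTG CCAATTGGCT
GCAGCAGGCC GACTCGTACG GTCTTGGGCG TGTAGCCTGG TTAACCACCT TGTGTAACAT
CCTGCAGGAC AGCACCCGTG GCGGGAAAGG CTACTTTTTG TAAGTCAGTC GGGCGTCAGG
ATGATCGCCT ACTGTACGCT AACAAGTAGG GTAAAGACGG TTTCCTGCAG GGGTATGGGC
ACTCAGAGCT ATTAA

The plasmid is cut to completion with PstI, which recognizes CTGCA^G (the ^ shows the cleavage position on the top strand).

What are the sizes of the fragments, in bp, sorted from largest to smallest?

103, 89, 63 bp

PstI sites (CTGCAG) start at positions 59, 122, 225.
PstI cuts after base 5 of each site (before the last base), so after positions 63, 126, 229.
Circular molecule, 3 cuts → 3 fragments:
  64–126 → 63 bp
  127–229 → 103 bp
  230–255 then 1–63 → 26 + 63 = 89 bp
Sorted largest to smallest: 103, 89, 63 bp.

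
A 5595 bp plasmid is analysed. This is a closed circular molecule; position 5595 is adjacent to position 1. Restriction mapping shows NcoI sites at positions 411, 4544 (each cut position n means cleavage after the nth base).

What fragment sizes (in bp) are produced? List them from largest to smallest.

4133, 1462 bp

Circular molecule, 2 cuts → 2 fragments:
  4544 − 411 = 4133 bp
  wrap: 5595 − 4544 + 411 = 1462 bp
Sorted largest to smallest: 4133, 1462 bp.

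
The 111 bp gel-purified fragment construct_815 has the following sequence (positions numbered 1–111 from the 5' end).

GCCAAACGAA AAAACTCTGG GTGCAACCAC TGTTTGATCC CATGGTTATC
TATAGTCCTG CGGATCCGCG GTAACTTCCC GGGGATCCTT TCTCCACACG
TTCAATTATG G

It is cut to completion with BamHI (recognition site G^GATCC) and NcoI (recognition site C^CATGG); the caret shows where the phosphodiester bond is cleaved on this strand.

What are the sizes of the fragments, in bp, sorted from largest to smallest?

40, 28, 22, 21 bp

BamHI sites (GGATCC) start at positions 62, 83.
BamHI cuts after the first base of each site, so after positions 62, 83.
The NcoI site (CCATGG) starts at position 40.
NcoI cuts after the first base of each site, so after position 40.
Combined cut positions: 40, 62, 83.
Linear molecule, 3 cuts → 4 fragments:
  1–40 → 40 bp
  41–62 → 22 bp
  63–83 → 21 bp
  84–111 → 28 bp
Sorted largest to smallest: 40, 28, 22, 21 bp.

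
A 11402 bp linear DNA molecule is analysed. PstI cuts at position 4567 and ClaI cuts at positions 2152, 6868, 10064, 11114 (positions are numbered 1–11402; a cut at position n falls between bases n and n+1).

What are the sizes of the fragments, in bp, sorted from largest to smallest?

Combined cut positions (sorted): 2152, 4567, 6868, 10064, 11114.
Linear molecule, 5 cuts → 6 fragments:
  2152 − 0 = 2152 bp
  4567 − 2152 = 2415 bp
  6868 − 4567 = 2301 bp
  10064 − 6868 = 3196 bp
  11114 − 10064 = 1050 bp
  11402 − 11114 = 288 bp
Sorted largest to smallest: 3196, 2415, 2301, 2152, 1050, 288 bp.

3196, 2415, 2301, 2152, 1050, 288 bp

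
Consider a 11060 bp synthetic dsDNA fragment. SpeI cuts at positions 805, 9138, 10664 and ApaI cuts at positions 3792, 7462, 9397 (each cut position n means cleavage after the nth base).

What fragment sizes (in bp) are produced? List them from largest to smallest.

3670, 2987, 1676, 1267, 805, 396, 259 bp

Combined cut positions (sorted): 805, 3792, 7462, 9138, 9397, 10664.
Linear molecule, 6 cuts → 7 fragments:
  805 − 0 = 805 bp
  3792 − 805 = 2987 bp
  7462 − 3792 = 3670 bp
  9138 − 7462 = 1676 bp
  9397 − 9138 = 259 bp
  10664 − 9397 = 1267 bp
  11060 − 10664 = 396 bp
Sorted largest to smallest: 3670, 2987, 1676, 1267, 805, 396, 259 bp.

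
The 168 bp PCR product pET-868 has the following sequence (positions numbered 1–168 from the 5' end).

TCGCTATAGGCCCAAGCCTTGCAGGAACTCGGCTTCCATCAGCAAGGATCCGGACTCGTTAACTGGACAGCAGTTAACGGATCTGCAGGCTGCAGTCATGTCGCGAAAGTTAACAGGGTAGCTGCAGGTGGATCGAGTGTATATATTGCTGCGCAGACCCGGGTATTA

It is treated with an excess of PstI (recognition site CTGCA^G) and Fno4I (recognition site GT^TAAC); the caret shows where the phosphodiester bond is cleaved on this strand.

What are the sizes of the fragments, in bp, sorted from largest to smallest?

PstI sites (CTGCAG) start at positions 83, 90, 122.
PstI cuts after base 5 of each site (before the last base), so after positions 87, 94, 126.
Fno4I sites (GTTAAC) start at positions 58, 73, 109.
Fno4I cuts after base 2 of each site, so after positions 59, 74, 110.
Combined cut positions: 59, 74, 87, 94, 110, 126.
Linear molecule, 6 cuts → 7 fragments:
  1–59 → 59 bp
  60–74 → 15 bp
  75–87 → 13 bp
  88–94 → 7 bp
  95–110 → 16 bp
  111–126 → 16 bp
  127–168 → 42 bp
Sorted largest to smallest: 59, 42, 16, 16, 15, 13, 7 bp.

59, 42, 16, 16, 15, 13, 7 bp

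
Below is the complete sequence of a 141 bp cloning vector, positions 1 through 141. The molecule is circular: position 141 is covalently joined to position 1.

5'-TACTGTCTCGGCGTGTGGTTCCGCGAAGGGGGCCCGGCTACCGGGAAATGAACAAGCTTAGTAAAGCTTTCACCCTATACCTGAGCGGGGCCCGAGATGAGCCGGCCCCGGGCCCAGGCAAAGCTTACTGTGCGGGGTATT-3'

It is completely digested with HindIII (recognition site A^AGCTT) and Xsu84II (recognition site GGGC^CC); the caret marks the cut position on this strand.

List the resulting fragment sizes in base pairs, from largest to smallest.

53, 27, 22, 21, 10, 8 bp

HindIII sites (AAGCTT) start at positions 54, 64, 121.
HindIII cuts after the first base of each site, so after positions 54, 64, 121.
Xsu84II sites (GGGCCC) start at positions 30, 88, 110.
Xsu84II cuts after base 4 of each site, so after positions 33, 91, 113.
Combined cut positions: 33, 54, 64, 91, 113, 121.
Circular molecule, 6 cuts → 6 fragments:
  34–54 → 21 bp
  55–64 → 10 bp
  65–91 → 27 bp
  92–113 → 22 bp
  114–121 → 8 bp
  122–141 then 1–33 → 20 + 33 = 53 bp
Sorted largest to smallest: 53, 27, 22, 21, 10, 8 bp.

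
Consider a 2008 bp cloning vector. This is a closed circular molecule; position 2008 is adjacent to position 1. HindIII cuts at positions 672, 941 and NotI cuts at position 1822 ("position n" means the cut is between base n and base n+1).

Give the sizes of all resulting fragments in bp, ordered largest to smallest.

881, 858, 269 bp

Combined cut positions (sorted): 672, 941, 1822.
Circular molecule, 3 cuts → 3 fragments:
  941 − 672 = 269 bp
  1822 − 941 = 881 bp
  wrap: 2008 − 1822 + 672 = 858 bp
Sorted largest to smallest: 881, 858, 269 bp.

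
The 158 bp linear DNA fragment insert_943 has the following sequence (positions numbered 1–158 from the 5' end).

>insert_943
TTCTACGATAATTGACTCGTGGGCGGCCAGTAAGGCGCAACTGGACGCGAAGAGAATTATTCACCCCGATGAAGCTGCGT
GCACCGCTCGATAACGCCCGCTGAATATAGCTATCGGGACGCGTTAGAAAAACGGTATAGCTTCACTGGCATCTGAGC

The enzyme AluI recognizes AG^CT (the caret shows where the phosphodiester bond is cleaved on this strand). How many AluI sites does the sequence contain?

AGCT occurs starting at positions 73, 109, 139.
AluI cuts at 3 sites.

3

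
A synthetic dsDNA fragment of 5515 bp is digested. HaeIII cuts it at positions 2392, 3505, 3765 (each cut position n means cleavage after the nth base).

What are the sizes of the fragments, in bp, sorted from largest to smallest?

Linear molecule, 3 cuts → 4 fragments:
  2392 − 0 = 2392 bp
  3505 − 2392 = 1113 bp
  3765 − 3505 = 260 bp
  5515 − 3765 = 1750 bp
Sorted largest to smallest: 2392, 1750, 1113, 260 bp.

2392, 1750, 1113, 260 bp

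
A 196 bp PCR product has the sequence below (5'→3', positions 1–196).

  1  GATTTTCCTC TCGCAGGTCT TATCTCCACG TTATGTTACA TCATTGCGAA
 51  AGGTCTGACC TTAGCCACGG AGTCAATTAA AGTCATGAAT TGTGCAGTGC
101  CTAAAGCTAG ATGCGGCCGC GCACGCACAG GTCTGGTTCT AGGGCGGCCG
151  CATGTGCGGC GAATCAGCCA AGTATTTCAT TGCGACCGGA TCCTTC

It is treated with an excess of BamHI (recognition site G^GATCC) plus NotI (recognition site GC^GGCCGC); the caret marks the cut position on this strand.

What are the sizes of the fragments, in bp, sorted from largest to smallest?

114, 43, 31, 8 bp

The BamHI site (GGATCC) starts at position 188.
BamHI cuts after the first base of each site, so after position 188.
NotI sites (GCGGCCGC) start at positions 113, 144.
NotI cuts after base 2 of each site, so after positions 114, 145.
Combined cut positions: 114, 145, 188.
Linear molecule, 3 cuts → 4 fragments:
  1–114 → 114 bp
  115–145 → 31 bp
  146–188 → 43 bp
  189–196 → 8 bp
Sorted largest to smallest: 114, 43, 31, 8 bp.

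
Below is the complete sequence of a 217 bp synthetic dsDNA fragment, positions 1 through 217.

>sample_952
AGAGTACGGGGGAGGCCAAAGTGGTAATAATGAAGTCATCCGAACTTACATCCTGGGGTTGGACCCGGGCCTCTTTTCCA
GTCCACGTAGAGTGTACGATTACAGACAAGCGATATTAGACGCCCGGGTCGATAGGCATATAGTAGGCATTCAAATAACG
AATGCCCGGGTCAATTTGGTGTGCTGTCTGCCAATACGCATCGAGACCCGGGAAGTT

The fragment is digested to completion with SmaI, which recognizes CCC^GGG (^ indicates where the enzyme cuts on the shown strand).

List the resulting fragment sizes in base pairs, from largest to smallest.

SmaI sites (CCCGGG) start at positions 64, 123, 165, 207.
SmaI cuts after base 3 of each site, so after positions 66, 125, 167, 209.
Linear molecule, 4 cuts → 5 fragments:
  1–66 → 66 bp
  67–125 → 59 bp
  126–167 → 42 bp
  168–209 → 42 bp
  210–217 → 8 bp
Sorted largest to smallest: 66, 59, 42, 42, 8 bp.

66, 59, 42, 42, 8 bp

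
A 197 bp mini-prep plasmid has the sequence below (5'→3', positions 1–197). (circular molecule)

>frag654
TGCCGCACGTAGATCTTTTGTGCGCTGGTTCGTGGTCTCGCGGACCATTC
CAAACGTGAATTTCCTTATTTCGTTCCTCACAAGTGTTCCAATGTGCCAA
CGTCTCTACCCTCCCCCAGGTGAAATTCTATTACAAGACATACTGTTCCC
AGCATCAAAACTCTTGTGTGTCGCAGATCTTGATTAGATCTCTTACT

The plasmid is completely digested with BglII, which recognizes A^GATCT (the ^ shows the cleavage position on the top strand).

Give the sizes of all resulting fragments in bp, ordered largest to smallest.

BglII sites (AGATCT) start at positions 11, 175, 186.
BglII cuts after the first base of each site, so after positions 11, 175, 186.
Circular molecule, 3 cuts → 3 fragments:
  12–175 → 164 bp
  176–186 → 11 bp
  187–197 then 1–11 → 11 + 11 = 22 bp
Sorted largest to smallest: 164, 22, 11 bp.

164, 22, 11 bp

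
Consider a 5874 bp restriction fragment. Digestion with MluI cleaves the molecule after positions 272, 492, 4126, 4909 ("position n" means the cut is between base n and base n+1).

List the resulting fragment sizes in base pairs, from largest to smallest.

Linear molecule, 4 cuts → 5 fragments:
  272 − 0 = 272 bp
  492 − 272 = 220 bp
  4126 − 492 = 3634 bp
  4909 − 4126 = 783 bp
  5874 − 4909 = 965 bp
Sorted largest to smallest: 3634, 965, 783, 272, 220 bp.

3634, 965, 783, 272, 220 bp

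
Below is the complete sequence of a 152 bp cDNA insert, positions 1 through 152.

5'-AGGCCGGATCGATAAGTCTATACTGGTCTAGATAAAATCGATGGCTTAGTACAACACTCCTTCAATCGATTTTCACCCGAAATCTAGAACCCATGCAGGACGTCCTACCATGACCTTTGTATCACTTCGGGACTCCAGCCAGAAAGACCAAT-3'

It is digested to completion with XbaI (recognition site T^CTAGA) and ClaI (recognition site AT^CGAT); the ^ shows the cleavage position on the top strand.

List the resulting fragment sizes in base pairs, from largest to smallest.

XbaI sites (TCTAGA) start at positions 27, 83.
XbaI cuts after the first base of each site, so after positions 27, 83.
ClaI sites (ATCGAT) start at positions 8, 37, 65.
ClaI cuts after base 2 of each site, so after positions 9, 38, 66.
Combined cut positions: 9, 27, 38, 66, 83.
Linear molecule, 5 cuts → 6 fragments:
  1–9 → 9 bp
  10–27 → 18 bp
  28–38 → 11 bp
  39–66 → 28 bp
  67–83 → 17 bp
  84–152 → 69 bp
Sorted largest to smallest: 69, 28, 18, 17, 11, 9 bp.

69, 28, 18, 17, 11, 9 bp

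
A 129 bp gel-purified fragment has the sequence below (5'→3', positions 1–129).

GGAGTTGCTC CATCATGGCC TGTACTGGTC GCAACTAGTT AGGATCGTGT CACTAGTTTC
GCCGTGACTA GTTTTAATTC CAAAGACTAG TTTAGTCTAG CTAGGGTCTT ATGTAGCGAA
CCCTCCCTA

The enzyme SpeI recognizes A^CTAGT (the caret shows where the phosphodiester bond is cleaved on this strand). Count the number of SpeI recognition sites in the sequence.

4

ACTAGT occurs starting at positions 34, 52, 67, 86.
SpeI cuts at 4 sites.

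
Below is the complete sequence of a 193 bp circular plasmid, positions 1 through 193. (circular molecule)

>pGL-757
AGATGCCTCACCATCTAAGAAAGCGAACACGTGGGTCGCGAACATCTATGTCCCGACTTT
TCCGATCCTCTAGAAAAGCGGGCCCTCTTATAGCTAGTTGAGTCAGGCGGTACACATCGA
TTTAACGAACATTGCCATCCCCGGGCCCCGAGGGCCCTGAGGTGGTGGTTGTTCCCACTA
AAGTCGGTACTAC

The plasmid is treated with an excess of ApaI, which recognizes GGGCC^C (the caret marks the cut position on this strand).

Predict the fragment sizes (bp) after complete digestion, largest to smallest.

ApaI sites (GGGCCC) start at positions 80, 143, 152.
ApaI cuts after base 5 of each site (before the last base), so after positions 84, 147, 156.
Circular molecule, 3 cuts → 3 fragments:
  85–147 → 63 bp
  148–156 → 9 bp
  157–193 then 1–84 → 37 + 84 = 121 bp
Sorted largest to smallest: 121, 63, 9 bp.

121, 63, 9 bp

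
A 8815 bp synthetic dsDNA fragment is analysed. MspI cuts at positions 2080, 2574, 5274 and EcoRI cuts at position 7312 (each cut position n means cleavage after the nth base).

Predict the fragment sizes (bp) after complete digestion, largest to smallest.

2700, 2080, 2038, 1503, 494 bp

Combined cut positions (sorted): 2080, 2574, 5274, 7312.
Linear molecule, 4 cuts → 5 fragments:
  2080 − 0 = 2080 bp
  2574 − 2080 = 494 bp
  5274 − 2574 = 2700 bp
  7312 − 5274 = 2038 bp
  8815 − 7312 = 1503 bp
Sorted largest to smallest: 2700, 2080, 2038, 1503, 494 bp.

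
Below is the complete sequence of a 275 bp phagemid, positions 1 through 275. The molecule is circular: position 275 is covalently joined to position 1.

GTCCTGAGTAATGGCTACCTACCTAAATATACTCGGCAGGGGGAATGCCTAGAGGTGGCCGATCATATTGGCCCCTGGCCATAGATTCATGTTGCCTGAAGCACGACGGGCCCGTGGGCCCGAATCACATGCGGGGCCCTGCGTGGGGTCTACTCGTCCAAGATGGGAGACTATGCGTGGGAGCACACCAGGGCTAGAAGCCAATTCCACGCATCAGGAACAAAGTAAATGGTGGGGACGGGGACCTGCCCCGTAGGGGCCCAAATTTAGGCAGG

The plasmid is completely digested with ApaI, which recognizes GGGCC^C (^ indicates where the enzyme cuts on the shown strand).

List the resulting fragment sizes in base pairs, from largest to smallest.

126, 123, 18, 8 bp

ApaI sites (GGGCCC) start at positions 108, 116, 134, 257.
ApaI cuts after base 5 of each site (before the last base), so after positions 112, 120, 138, 261.
Circular molecule, 4 cuts → 4 fragments:
  113–120 → 8 bp
  121–138 → 18 bp
  139–261 → 123 bp
  262–275 then 1–112 → 14 + 112 = 126 bp
Sorted largest to smallest: 126, 123, 18, 8 bp.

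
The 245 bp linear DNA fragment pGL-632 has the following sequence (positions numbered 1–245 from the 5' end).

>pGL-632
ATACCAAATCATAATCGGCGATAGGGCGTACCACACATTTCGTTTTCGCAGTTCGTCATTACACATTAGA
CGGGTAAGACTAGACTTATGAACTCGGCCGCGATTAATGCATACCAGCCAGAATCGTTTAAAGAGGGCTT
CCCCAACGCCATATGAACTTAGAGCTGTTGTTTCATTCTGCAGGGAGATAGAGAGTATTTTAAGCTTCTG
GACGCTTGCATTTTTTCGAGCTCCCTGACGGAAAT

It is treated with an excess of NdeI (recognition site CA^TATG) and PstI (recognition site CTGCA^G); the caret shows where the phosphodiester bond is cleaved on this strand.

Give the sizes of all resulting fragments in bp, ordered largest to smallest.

The NdeI site (CATATG) starts at position 150.
NdeI cuts after base 2 of each site, so after position 151.
The PstI site (CTGCAG) starts at position 178.
PstI cuts after base 5 of each site (before the last base), so after position 182.
Combined cut positions: 151, 182.
Linear molecule, 2 cuts → 3 fragments:
  1–151 → 151 bp
  152–182 → 31 bp
  183–245 → 63 bp
Sorted largest to smallest: 151, 63, 31 bp.

151, 63, 31 bp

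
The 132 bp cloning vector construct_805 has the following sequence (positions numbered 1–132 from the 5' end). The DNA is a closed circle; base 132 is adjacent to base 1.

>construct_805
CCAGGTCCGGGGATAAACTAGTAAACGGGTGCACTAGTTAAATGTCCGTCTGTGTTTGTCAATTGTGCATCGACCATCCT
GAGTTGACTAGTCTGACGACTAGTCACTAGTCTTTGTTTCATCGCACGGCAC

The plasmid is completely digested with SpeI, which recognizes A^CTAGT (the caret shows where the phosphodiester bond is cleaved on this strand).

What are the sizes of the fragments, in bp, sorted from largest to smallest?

SpeI sites (ACTAGT) start at positions 17, 33, 87, 99, 106.
SpeI cuts after the first base of each site, so after positions 17, 33, 87, 99, 106.
Circular molecule, 5 cuts → 5 fragments:
  18–33 → 16 bp
  34–87 → 54 bp
  88–99 → 12 bp
  100–106 → 7 bp
  107–132 then 1–17 → 26 + 17 = 43 bp
Sorted largest to smallest: 54, 43, 16, 12, 7 bp.

54, 43, 16, 12, 7 bp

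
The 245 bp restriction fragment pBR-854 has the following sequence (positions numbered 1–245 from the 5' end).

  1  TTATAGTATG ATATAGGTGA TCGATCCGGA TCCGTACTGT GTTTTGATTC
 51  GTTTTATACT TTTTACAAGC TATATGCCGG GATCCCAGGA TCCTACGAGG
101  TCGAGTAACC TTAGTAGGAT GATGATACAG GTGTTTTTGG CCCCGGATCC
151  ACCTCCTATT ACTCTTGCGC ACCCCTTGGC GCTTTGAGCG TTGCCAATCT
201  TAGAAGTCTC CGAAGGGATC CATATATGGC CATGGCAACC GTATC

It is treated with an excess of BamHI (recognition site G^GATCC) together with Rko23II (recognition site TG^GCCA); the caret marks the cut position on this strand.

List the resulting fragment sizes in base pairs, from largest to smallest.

71, 57, 52, 28, 17, 12, 8 bp

BamHI sites (GGATCC) start at positions 28, 80, 88, 145, 216.
BamHI cuts after the first base of each site, so after positions 28, 80, 88, 145, 216.
The Rko23II site (TGGCCA) starts at position 227.
Rko23II cuts after base 2 of each site, so after position 228.
Combined cut positions: 28, 80, 88, 145, 216, 228.
Linear molecule, 6 cuts → 7 fragments:
  1–28 → 28 bp
  29–80 → 52 bp
  81–88 → 8 bp
  89–145 → 57 bp
  146–216 → 71 bp
  217–228 → 12 bp
  229–245 → 17 bp
Sorted largest to smallest: 71, 57, 52, 28, 17, 12, 8 bp.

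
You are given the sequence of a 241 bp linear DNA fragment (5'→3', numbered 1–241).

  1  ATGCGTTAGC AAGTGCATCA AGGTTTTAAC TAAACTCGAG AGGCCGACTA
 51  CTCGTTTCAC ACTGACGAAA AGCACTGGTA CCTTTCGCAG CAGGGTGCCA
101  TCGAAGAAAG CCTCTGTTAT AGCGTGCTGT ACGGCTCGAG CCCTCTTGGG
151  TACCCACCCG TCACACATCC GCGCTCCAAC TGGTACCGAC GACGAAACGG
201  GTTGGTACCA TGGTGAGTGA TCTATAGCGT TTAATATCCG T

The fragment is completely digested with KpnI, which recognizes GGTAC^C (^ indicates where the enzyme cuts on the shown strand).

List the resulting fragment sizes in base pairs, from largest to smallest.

KpnI sites (GGTACC) start at positions 77, 149, 182, 204.
KpnI cuts after base 5 of each site (before the last base), so after positions 81, 153, 186, 208.
Linear molecule, 4 cuts → 5 fragments:
  1–81 → 81 bp
  82–153 → 72 bp
  154–186 → 33 bp
  187–208 → 22 bp
  209–241 → 33 bp
Sorted largest to smallest: 81, 72, 33, 33, 22 bp.

81, 72, 33, 33, 22 bp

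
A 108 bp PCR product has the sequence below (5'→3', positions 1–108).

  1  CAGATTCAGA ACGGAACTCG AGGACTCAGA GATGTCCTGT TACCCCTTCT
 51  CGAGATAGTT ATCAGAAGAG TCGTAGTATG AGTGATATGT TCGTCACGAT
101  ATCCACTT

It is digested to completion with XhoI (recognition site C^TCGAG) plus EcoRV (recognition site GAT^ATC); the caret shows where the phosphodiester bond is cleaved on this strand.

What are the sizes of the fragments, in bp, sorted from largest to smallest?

51, 32, 17, 8 bp

XhoI sites (CTCGAG) start at positions 17, 49.
XhoI cuts after the first base of each site, so after positions 17, 49.
The EcoRV site (GATATC) starts at position 98.
EcoRV cuts after base 3 of each site, so after position 100.
Combined cut positions: 17, 49, 100.
Linear molecule, 3 cuts → 4 fragments:
  1–17 → 17 bp
  18–49 → 32 bp
  50–100 → 51 bp
  101–108 → 8 bp
Sorted largest to smallest: 51, 32, 17, 8 bp.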